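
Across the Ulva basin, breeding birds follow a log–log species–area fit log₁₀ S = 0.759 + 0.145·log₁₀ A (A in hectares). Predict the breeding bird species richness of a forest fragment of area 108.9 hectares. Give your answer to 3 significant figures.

S = 5.741 × 108.9^0.145 = 5.741 × 1.974 ≈ 11.33

11.3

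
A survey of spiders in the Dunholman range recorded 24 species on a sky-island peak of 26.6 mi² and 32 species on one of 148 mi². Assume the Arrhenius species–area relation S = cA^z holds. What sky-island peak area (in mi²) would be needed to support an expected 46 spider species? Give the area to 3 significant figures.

z = ln(32/24) / ln(148/26.6) = 0.2877 / 1.7163 = 0.1676
c = 24 / 26.6^0.1676 = 24 / 1.733 = 13.85
A = (46/13.85)^(1/0.1676) ⇒ ln A = ln(3.322)/0.1676 = 7.1623
A = e^7.1623 ≈ 1290 mi²

1290 mi²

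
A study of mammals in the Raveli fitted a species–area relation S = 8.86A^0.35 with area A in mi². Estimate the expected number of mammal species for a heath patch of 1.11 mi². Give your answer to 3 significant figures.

9.19

S = 8.86 × 1.11^0.35 = 8.86 × 1.037 ≈ 9.19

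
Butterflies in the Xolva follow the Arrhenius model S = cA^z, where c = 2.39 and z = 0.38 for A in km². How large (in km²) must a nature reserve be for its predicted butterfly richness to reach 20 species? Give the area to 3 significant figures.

20 = 2.39 × A^0.38  ⇒  A^0.38 = 20/2.39 = 8.368
ln A = ln(8.368) / 0.38 = 2.1244 / 0.38 = 5.5906
A = e^5.5906 ≈ 267.9 km²

268 km²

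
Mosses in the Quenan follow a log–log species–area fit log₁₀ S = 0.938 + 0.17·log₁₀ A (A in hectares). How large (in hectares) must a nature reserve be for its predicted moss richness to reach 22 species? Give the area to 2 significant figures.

22 = 8.67 × A^0.17  ⇒  A^0.17 = 22/8.67 = 2.538
ln A = ln(2.538) / 0.17 = 0.9312 / 0.17 = 5.4778
A = e^5.4778 ≈ 239.3 hectares

240 hectares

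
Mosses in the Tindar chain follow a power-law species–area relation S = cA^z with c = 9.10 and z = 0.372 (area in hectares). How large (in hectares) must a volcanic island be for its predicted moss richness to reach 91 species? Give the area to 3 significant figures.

91 = 9.1 × A^0.372  ⇒  A^0.372 = 91/9.1 = 10
ln A = ln(10) / 0.372 = 2.3026 / 0.372 = 6.1897
A = e^6.1897 ≈ 487.7 hectares

488 hectares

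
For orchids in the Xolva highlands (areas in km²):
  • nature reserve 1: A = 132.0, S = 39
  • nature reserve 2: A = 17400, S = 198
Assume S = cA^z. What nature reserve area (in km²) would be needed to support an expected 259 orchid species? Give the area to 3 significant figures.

39000 km²

z = ln(198/39) / ln(17400/132) = 1.6247 / 4.8814 = 0.3328
c = 39 / 132^0.3328 = 39 / 5.079 = 7.678
A = (259/7.678)^(1/0.3328) ⇒ ln A = ln(33.73)/0.3328 = 10.5711
A = e^10.5711 ≈ 38992 km²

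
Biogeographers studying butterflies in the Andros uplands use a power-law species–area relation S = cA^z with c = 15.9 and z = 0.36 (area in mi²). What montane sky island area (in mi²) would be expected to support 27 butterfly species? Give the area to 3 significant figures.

27 = 15.9 × A^0.36  ⇒  A^0.36 = 27/15.9 = 1.698
ln A = ln(1.698) / 0.36 = 0.5295 / 0.36 = 1.4709
A = e^1.4709 ≈ 4.353 mi²

4.35 mi²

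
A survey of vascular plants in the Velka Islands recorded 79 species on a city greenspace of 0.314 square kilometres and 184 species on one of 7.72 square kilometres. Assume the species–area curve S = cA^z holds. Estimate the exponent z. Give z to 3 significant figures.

0.264

Taking logs: ln S = ln c + z ln A, so z = (ln S₂ − ln S₁)/(ln A₂ − ln A₁).
z = ln(184/79) / ln(7.72/0.314) = ln(2.329) / ln(24.59) = 0.8455 / 3.2022 = 0.2640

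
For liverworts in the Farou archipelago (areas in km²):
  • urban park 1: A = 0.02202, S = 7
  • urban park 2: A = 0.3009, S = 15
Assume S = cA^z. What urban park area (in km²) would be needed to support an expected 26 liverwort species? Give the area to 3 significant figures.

1.99 km²

z = ln(15/7) / ln(0.3009/0.02202) = 0.7621 / 2.6148 = 0.2915
c = 7 / 0.02202^0.2915 = 7 / 0.3288 = 21.29
A = (26/21.29)^(1/0.2915) ⇒ ln A = ln(1.221)/0.2915 = 0.6862
A = e^0.6862 ≈ 1.986 km²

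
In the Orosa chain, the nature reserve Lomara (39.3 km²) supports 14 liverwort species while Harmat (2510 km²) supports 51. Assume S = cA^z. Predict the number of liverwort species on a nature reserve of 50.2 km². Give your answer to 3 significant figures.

15.1

z = ln(51/14) / ln(2510/39.3) = 1.2928 / 4.1568 = 0.3110
c = 14 / 39.3^0.3110 = 14 / 3.132 = 4.47
S₃ = 4.47 × 50.2^0.3110 = 4.47 × 3.38 ≈ 15.11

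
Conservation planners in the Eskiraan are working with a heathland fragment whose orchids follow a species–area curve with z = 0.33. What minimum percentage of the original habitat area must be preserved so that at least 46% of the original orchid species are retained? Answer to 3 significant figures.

9.51%

Need (A_new/A_old)^0.33 = 0.46, so A_new/A_old = 0.46^(1/0.33) = 0.46^3.03
ln(A_new/A_old) = ln 0.46 / 0.33 = -0.7765 / 0.33 = -2.3531
A_new/A_old = e^-2.3531 ≈ 0.09507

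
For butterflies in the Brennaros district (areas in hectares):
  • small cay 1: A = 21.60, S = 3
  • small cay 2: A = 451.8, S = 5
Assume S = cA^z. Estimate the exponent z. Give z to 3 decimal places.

Taking logs: ln S = ln c + z ln A, so z = (ln S₂ − ln S₁)/(ln A₂ − ln A₁).
z = ln(5/3) / ln(451.8/21.6) = ln(1.667) / ln(20.92) = 0.5108 / 3.0405 = 0.1680

0.168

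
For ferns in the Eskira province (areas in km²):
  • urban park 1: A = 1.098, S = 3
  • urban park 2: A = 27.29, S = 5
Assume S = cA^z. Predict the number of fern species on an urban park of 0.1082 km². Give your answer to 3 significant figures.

2.08

z = ln(5/3) / ln(27.29/1.098) = 0.5108 / 3.2130 = 0.1590
c = 3 / 1.098^0.1590 = 3 / 1.015 = 2.956
S₃ = 2.956 × 0.1082^0.1590 = 2.956 × 0.7022 ≈ 2.075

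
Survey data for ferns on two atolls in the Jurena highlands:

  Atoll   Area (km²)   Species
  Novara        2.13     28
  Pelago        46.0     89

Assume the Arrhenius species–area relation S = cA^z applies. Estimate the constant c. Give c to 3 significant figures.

z = ln(S₂/S₁) / ln(A₂/A₁) = ln(89/28) / ln(46/2.13) = 1.1564 / 3.0725 = 0.3764
c = S₁ / A₁^z = 28 / 2.13^0.3764 = 28 / 1.329 = 21.07

21.1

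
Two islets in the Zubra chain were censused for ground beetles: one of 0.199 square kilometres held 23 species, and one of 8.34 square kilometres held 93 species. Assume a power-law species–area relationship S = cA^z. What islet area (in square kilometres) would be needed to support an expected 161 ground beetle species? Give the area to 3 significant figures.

36.2 square kilometres

z = ln(93/23) / ln(8.34/0.199) = 1.3971 / 3.7355 = 0.3740
c = 23 / 0.199^0.3740 = 23 / 0.5467 = 42.07
A = (161/42.07)^(1/0.3740) ⇒ ln A = ln(3.827)/0.3740 = 3.5884
A = e^3.5884 ≈ 36.18 square kilometres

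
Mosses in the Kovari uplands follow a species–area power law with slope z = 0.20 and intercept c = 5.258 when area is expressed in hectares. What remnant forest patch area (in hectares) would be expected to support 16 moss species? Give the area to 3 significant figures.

261 hectares

16 = 5.258 × A^0.2  ⇒  A^0.2 = 16/5.258 = 3.043
ln A = ln(3.043) / 0.2 = 1.1128 / 0.2 = 5.5642
A = e^5.5642 ≈ 260.9 hectares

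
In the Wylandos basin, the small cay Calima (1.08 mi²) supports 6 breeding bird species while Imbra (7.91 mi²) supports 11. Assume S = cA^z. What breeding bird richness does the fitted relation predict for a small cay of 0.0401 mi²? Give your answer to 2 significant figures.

2.2

z = ln(11/6) / ln(7.91/1.08) = 0.6061 / 1.9912 = 0.3044
c = 6 / 1.08^0.3044 = 6 / 1.024 = 5.861
S₃ = 5.861 × 0.0401^0.3044 = 5.861 × 0.3756 ≈ 2.202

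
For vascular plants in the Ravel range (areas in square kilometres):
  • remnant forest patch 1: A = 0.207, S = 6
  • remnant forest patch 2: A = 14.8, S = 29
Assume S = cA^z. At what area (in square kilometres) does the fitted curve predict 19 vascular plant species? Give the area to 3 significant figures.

z = ln(29/6) / ln(14.8/0.207) = 1.5755 / 4.2697 = 0.3690
c = 6 / 0.207^0.3690 = 6 / 0.5592 = 10.73
A = (19/10.73)^(1/0.3690) ⇒ ln A = ln(1.771)/0.3690 = 1.5487
A = e^1.5487 ≈ 4.705 square kilometres

4.71 square kilometres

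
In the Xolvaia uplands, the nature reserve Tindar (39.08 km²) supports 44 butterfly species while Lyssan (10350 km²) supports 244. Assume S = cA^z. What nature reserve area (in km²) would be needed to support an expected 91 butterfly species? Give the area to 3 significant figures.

z = ln(244/44) / ln(10350/39.08) = 1.7130 / 5.5791 = 0.3070
c = 44 / 39.08^0.3070 = 44 / 3.082 = 14.28
A = (91/14.28)^(1/0.3070) ⇒ ln A = ln(6.373)/0.3070 = 6.0324
A = e^6.0324 ≈ 416.7 km²

417 km²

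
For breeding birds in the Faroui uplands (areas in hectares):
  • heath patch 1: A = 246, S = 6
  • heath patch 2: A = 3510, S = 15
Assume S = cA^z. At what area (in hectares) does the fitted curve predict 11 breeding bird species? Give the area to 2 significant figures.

1400 hectares

z = ln(15/6) / ln(3510/246) = 0.9163 / 2.6580 = 0.3447
c = 6 / 246^0.3447 = 6 / 6.671 = 0.8994
A = (11/0.8994)^(1/0.3447) ⇒ ln A = ln(12.23)/0.3447 = 7.2637
A = e^7.2637 ≈ 1427 hectares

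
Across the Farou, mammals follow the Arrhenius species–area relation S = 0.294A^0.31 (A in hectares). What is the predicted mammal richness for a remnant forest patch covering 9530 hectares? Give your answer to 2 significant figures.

S = 0.294 × 9530^0.31
ln S = ln 0.294 + 0.31 × ln 9530 = -1.2242 + 0.31 × 9.1622 = 1.6161
S = e^1.6161 ≈ 5.033

5.0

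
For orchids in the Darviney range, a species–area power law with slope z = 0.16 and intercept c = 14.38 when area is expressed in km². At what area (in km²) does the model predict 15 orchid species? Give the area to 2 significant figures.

15 = 14.38 × A^0.16  ⇒  A^0.16 = 15/14.38 = 1.043
ln A = ln(1.043) / 0.16 = 0.0422 / 0.16 = 0.2638
A = e^0.2638 ≈ 1.302 km²

1.3 km²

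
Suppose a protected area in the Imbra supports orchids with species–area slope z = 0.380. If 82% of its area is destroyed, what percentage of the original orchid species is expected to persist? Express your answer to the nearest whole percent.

S_new/S_old = (A_new/A_old)^z = 0.18^0.38
= exp(0.38 × ln 0.18) = exp(0.38 × -1.7148) = exp(-0.6516) ≈ 0.5212

52%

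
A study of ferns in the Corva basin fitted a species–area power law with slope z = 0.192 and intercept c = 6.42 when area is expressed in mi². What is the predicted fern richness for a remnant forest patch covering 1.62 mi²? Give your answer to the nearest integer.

S = 6.42 × 1.62^0.192
ln S = ln 6.42 + 0.192 × ln 1.62 = 1.8594 + 0.192 × 0.4824 = 1.9520
S = e^1.9520 ≈ 7.043

7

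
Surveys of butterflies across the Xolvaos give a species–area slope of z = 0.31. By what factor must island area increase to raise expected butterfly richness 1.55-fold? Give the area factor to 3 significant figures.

4.11

(A₂/A₁)^0.31 = 1.55, so A₂/A₁ = 1.55^(1/0.31) = 1.55^3.226
ln(A₂/A₁) = ln 1.55 / 0.31 = 0.4383 / 0.31 = 1.4137
A₂/A₁ = e^1.4137 ≈ 4.111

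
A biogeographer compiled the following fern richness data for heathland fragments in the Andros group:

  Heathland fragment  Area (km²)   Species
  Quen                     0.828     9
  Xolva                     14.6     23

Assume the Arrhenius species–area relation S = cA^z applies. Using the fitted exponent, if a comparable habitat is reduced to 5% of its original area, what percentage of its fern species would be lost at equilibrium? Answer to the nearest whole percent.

z = ln(23/9) / ln(14.6/0.828) = 0.9383 / 2.8698 = 0.3270
S_new/S_old = (A_new/A_old)^z = 0.05^0.3270 = exp(0.3270 × -2.9957) = 0.3755
Fraction lost = 1 − 0.3755 = 0.6245

62%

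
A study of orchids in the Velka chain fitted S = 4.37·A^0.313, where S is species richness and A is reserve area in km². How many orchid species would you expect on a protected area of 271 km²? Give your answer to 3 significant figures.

25.2

S = 4.37 × 271^0.313
ln S = ln 4.37 + 0.313 × ln 271 = 1.4748 + 0.313 × 5.6021 = 3.2282
S = e^3.2282 ≈ 25.23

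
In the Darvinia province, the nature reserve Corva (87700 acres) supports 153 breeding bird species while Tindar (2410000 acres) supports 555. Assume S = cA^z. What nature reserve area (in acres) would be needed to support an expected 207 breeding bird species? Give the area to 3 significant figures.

z = ln(555/153) / ln(2410000/87700) = 1.2885 / 3.3135 = 0.3889
c = 153 / 87700^0.3889 = 153 / 83.6 = 1.83
A = (207/1.83)^(1/0.3889) ⇒ ln A = ln(113.1)/0.3889 = 12.1590
A = e^12.1590 ≈ 190802 acres

191000 acres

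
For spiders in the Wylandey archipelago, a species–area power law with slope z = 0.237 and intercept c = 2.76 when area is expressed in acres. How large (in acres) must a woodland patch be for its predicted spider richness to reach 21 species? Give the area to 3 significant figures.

21 = 2.76 × A^0.237  ⇒  A^0.237 = 21/2.76 = 7.609
ln A = ln(7.609) / 0.237 = 2.0293 / 0.237 = 8.5624
A = e^8.5624 ≈ 5231 acres

5230 acres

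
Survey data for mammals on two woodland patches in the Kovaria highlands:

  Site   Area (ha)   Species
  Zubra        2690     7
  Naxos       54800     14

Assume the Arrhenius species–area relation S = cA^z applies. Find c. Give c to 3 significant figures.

1.14

z = ln(S₂/S₁) / ln(A₂/A₁) = ln(14/7) / ln(54800/2690) = 0.6931 / 3.0141 = 0.2300
c = S₁ / A₁^z = 7 / 2690^0.2300 = 7 / 6.148 = 1.139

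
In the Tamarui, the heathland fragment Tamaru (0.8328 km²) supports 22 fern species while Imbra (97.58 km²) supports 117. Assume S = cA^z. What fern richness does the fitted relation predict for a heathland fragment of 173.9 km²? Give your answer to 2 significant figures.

z = ln(117/22) / ln(97.58/0.8328) = 1.6711 / 4.7636 = 0.3508
c = 22 / 0.8328^0.3508 = 22 / 0.9378 = 23.46
S₃ = 23.46 × 173.9^0.3508 = 23.46 × 6.108 ≈ 143.3

140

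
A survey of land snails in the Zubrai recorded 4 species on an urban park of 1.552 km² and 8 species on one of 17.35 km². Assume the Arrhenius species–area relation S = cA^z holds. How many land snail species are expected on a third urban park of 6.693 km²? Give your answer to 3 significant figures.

6.09

z = ln(8/4) / ln(17.35/1.552) = 0.6931 / 2.4140 = 0.2871
c = 4 / 1.552^0.2871 = 4 / 1.135 = 3.526
S₃ = 3.526 × 6.693^0.2871 = 3.526 × 1.726 ≈ 6.086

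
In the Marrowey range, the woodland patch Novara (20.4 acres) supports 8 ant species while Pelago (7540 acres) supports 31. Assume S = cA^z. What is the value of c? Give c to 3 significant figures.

z = ln(S₂/S₁) / ln(A₂/A₁) = ln(31/8) / ln(7540/20.4) = 1.3545 / 5.9124 = 0.2291
c = S₁ / A₁^z = 8 / 20.4^0.2291 = 8 / 1.995 = 4.009

4.01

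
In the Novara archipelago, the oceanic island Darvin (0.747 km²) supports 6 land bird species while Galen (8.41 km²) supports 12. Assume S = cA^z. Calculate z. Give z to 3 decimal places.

0.286

Taking logs: ln S = ln c + z ln A, so z = (ln S₂ − ln S₁)/(ln A₂ − ln A₁).
z = ln(12/6) / ln(8.41/0.747) = ln(2) / ln(11.26) = 0.6931 / 2.4211 = 0.2863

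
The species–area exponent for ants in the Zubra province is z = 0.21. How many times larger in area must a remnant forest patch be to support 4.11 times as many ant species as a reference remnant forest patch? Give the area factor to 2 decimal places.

837.64

(A₂/A₁)^0.21 = 4.11, so A₂/A₁ = 4.11^(1/0.21) = 4.11^4.762
ln(A₂/A₁) = ln 4.11 / 0.21 = 1.4134 / 0.21 = 6.7306
A₂/A₁ = e^6.7306 ≈ 837.6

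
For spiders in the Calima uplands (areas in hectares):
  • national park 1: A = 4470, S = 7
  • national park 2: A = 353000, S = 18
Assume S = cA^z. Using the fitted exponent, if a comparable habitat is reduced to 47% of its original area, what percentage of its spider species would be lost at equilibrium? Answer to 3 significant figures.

15.1%

z = ln(18/7) / ln(353000/4470) = 0.9445 / 4.3691 = 0.2162
S_new/S_old = (A_new/A_old)^z = 0.47^0.2162 = exp(0.2162 × -0.7550) = 0.8494
Fraction lost = 1 − 0.8494 = 0.1506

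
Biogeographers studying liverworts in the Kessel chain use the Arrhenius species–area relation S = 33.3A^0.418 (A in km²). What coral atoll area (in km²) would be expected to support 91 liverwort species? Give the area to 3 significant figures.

11.1 km²

91 = 33.3 × A^0.418  ⇒  A^0.418 = 91/33.3 = 2.733
ln A = ln(2.733) / 0.418 = 1.0053 / 0.418 = 2.4050
A = e^2.4050 ≈ 11.08 km²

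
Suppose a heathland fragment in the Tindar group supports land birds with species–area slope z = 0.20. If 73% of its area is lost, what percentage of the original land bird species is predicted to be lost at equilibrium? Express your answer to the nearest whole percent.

S_new/S_old = (A_new/A_old)^z = 0.27^0.2
= exp(0.2 × ln 0.27) = exp(0.2 × -1.3093) = exp(-0.2619) ≈ 0.7696
Fraction lost = 1 − 0.7696 = 0.2304

23%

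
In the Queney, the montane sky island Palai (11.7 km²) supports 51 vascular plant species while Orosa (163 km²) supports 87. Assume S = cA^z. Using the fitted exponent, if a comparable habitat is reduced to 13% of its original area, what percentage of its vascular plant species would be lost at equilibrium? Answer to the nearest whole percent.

z = ln(87/51) / ln(163/11.7) = 0.5341 / 2.6342 = 0.2028
S_new/S_old = (A_new/A_old)^z = 0.13^0.2028 = exp(0.2028 × -2.0402) = 0.6612
Fraction lost = 1 − 0.6612 = 0.3388

34%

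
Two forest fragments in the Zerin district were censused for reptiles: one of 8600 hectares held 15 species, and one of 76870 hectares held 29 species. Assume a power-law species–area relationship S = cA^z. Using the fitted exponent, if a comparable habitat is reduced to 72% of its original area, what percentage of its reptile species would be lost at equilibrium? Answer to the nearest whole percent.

9%

z = ln(29/15) / ln(76870/8600) = 0.6592 / 2.1904 = 0.3010
S_new/S_old = (A_new/A_old)^z = 0.72^0.3010 = exp(0.3010 × -0.3285) = 0.9059
Fraction lost = 1 − 0.9059 = 0.09414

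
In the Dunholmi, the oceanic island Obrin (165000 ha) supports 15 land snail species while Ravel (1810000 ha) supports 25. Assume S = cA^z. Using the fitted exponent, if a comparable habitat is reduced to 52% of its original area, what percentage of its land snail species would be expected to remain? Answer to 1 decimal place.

z = ln(25/15) / ln(1810000/165000) = 0.5108 / 2.3951 = 0.2133
S_new/S_old = (A_new/A_old)^z = 0.52^0.2133 = exp(0.2133 × -0.6539) = 0.8698

87.0%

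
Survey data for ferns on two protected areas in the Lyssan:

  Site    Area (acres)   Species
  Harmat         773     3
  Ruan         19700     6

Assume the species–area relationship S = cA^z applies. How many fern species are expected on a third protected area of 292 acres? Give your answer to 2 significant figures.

z = ln(6/3) / ln(19700/773) = 0.6931 / 3.2381 = 0.2141
c = 3 / 773^0.2141 = 3 / 4.152 = 0.7226
S₃ = 0.7226 × 292^0.2141 = 0.7226 × 3.371 ≈ 2.436

2.4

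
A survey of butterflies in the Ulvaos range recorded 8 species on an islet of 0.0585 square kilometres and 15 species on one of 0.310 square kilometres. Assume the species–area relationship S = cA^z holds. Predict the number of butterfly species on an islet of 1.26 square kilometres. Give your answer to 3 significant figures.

25.4

z = ln(15/8) / ln(0.31/0.0585) = 0.6286 / 1.6675 = 0.3770
c = 8 / 0.0585^0.3770 = 8 / 0.343 = 23.33
S₃ = 23.33 × 1.26^0.3770 = 23.33 × 1.091 ≈ 25.45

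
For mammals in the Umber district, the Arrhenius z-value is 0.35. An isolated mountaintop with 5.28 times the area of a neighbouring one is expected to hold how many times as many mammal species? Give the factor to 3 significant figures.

1.79

S₂/S₁ = (A₂/A₁)^z = 5.28^0.35
ln(S₂/S₁) = 0.35 × ln 5.28 = 0.35 × 1.6639 = 0.5824
S₂/S₁ = e^0.5824 ≈ 1.79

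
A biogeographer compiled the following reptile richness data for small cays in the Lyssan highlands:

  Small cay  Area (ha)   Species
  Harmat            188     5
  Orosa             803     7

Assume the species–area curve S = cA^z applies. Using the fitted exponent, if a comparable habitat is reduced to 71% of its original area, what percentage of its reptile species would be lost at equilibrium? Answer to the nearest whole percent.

8%

z = ln(7/5) / ln(803/188) = 0.3365 / 1.4519 = 0.2317
S_new/S_old = (A_new/A_old)^z = 0.71^0.2317 = exp(0.2317 × -0.3425) = 0.9237
Fraction lost = 1 − 0.9237 = 0.0763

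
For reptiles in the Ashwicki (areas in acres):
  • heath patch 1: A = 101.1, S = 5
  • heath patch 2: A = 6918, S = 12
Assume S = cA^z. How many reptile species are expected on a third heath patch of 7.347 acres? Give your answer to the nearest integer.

z = ln(12/5) / ln(6918/101.1) = 0.8755 / 4.2258 = 0.2072
c = 5 / 101.1^0.2072 = 5 / 2.602 = 1.921
S₃ = 1.921 × 7.347^0.2072 = 1.921 × 1.512 ≈ 2.905

3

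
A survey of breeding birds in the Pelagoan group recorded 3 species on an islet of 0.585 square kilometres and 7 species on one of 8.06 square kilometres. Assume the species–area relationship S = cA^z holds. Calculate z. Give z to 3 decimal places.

Taking logs: ln S = ln c + z ln A, so z = (ln S₂ − ln S₁)/(ln A₂ − ln A₁).
z = ln(7/3) / ln(8.06/0.585) = ln(2.333) / ln(13.78) = 0.8473 / 2.6231 = 0.3230

0.323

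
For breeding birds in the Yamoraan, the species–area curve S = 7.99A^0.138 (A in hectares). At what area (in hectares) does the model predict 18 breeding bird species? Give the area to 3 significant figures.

360 hectares

18 = 7.99 × A^0.138  ⇒  A^0.138 = 18/7.99 = 2.253
ln A = ln(2.253) / 0.138 = 0.8122 / 0.138 = 5.8854
A = e^5.8854 ≈ 359.7 hectares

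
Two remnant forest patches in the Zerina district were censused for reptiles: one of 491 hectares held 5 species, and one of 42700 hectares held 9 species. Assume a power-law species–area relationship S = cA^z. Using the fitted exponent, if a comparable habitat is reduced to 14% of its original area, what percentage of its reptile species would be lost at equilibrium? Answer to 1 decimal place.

22.8%

z = ln(9/5) / ln(42700/491) = 0.5878 / 4.4655 = 0.1316
S_new/S_old = (A_new/A_old)^z = 0.14^0.1316 = exp(0.1316 × -1.9661) = 0.772
Fraction lost = 1 − 0.772 = 0.228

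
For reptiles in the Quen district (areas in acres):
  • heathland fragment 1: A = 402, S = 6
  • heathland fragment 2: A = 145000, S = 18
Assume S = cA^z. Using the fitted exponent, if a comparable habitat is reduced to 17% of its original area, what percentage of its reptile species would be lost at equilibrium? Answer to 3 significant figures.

28.2%

z = ln(18/6) / ln(145000/402) = 1.0986 / 5.8880 = 0.1866
S_new/S_old = (A_new/A_old)^z = 0.17^0.1866 = exp(0.1866 × -1.7720) = 0.7185
Fraction lost = 1 − 0.7185 = 0.2815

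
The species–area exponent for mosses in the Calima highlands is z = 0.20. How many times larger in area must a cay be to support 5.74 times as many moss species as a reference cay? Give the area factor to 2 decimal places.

6231.02

(A₂/A₁)^0.2 = 5.74, so A₂/A₁ = 5.74^(1/0.2) = 5.74^5
ln(A₂/A₁) = ln 5.74 / 0.2 = 1.7475 / 0.2 = 8.7373
A₂/A₁ = e^8.7373 ≈ 6231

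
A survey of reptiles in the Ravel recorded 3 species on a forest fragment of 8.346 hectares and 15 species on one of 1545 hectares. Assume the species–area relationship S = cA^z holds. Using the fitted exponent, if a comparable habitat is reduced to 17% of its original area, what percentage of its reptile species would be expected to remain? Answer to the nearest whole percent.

58%

z = ln(15/3) / ln(1545/8.346) = 1.6094 / 5.2210 = 0.3083
S_new/S_old = (A_new/A_old)^z = 0.17^0.3083 = exp(0.3083 × -1.7720) = 0.5791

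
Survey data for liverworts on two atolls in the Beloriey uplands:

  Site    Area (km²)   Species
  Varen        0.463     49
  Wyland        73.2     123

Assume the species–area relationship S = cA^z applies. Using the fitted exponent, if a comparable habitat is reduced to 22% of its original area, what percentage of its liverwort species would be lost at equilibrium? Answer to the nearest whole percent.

24%

z = ln(123/49) / ln(73.2/0.463) = 0.9204 / 5.0632 = 0.1818
S_new/S_old = (A_new/A_old)^z = 0.22^0.1818 = exp(0.1818 × -1.5141) = 0.7594
Fraction lost = 1 − 0.7594 = 0.2406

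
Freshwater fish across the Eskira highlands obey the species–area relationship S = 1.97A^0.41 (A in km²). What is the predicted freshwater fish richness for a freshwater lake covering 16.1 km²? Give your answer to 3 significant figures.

6.16

S = 1.97 × 16.1^0.41
ln S = ln 1.97 + 0.41 × ln 16.1 = 0.6780 + 0.41 × 2.7788 = 1.8173
S = e^1.8173 ≈ 6.156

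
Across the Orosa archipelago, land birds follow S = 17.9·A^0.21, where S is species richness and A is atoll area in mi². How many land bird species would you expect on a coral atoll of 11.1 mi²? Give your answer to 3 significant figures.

S = 17.9 × 11.1^0.21
ln S = ln 17.9 + 0.21 × ln 11.1 = 2.8848 + 0.21 × 2.4069 = 3.3903
S = e^3.3903 ≈ 29.67

29.7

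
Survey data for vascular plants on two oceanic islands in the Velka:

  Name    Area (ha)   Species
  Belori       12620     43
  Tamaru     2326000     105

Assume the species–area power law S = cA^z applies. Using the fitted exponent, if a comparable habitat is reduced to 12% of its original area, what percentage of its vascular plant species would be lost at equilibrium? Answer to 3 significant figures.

30.4%

z = ln(105/43) / ln(2326000/12620) = 0.8928 / 5.2166 = 0.1711
S_new/S_old = (A_new/A_old)^z = 0.12^0.1711 = exp(0.1711 × -2.1203) = 0.6957
Fraction lost = 1 − 0.6957 = 0.3043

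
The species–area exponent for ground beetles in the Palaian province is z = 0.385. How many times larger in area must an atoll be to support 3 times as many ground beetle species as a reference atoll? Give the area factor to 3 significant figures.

17.3

(A₂/A₁)^0.385 = 3, so A₂/A₁ = 3^(1/0.385) = 3^2.597
ln(A₂/A₁) = ln 3 / 0.385 = 1.0986 / 0.385 = 2.8535
A₂/A₁ = e^2.8535 ≈ 17.35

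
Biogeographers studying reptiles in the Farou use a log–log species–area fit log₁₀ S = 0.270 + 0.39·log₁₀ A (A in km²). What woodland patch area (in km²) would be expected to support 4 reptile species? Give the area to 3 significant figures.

7.10 km²

4 = 1.862 × A^0.39  ⇒  A^0.39 = 4/1.862 = 2.148
ln A = ln(2.148) / 0.39 = 0.7646 / 0.39 = 1.9605
A = e^1.9605 ≈ 7.103 km²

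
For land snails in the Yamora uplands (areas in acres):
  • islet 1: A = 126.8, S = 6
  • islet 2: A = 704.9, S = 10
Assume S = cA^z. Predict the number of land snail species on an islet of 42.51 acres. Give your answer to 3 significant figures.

4.33

z = ln(10/6) / ln(704.9/126.8) = 0.5108 / 1.7154 = 0.2978
c = 6 / 126.8^0.2978 = 6 / 4.229 = 1.419
S₃ = 1.419 × 42.51^0.2978 = 1.419 × 3.054 ≈ 4.333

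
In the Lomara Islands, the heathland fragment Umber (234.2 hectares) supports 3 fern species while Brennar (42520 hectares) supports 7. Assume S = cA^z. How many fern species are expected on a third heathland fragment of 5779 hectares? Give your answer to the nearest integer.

z = ln(7/3) / ln(42520/234.2) = 0.8473 / 5.2016 = 0.1629
c = 3 / 234.2^0.1629 = 3 / 2.432 = 1.233
S₃ = 1.233 × 5779^0.1629 = 1.233 × 4.1 ≈ 5.057

5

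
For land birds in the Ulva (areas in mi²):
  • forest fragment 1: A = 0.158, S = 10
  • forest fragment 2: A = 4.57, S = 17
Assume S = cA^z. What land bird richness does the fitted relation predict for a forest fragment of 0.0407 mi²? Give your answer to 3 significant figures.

8.07

z = ln(17/10) / ln(4.57/0.158) = 0.5306 / 3.3647 = 0.1577
c = 10 / 0.158^0.1577 = 10 / 0.7475 = 13.38
S₃ = 13.38 × 0.0407^0.1577 = 13.38 × 0.6036 ≈ 8.074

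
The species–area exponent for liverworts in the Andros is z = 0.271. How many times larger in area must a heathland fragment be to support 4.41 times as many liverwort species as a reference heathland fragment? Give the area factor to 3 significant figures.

239

(A₂/A₁)^0.271 = 4.41, so A₂/A₁ = 4.41^(1/0.271) = 4.41^3.69
ln(A₂/A₁) = ln 4.41 / 0.271 = 1.4839 / 0.271 = 5.4756
A₂/A₁ = e^5.4756 ≈ 238.8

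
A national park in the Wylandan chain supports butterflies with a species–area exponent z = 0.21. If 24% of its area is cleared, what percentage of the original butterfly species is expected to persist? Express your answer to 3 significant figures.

94.4%

S_new/S_old = (A_new/A_old)^z = 0.76^0.21
= exp(0.21 × ln 0.76) = exp(0.21 × -0.2744) = exp(-0.0576) ≈ 0.944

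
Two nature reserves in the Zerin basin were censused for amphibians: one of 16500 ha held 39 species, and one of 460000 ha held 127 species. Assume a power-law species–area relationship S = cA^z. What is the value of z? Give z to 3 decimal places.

0.355

Taking logs: ln S = ln c + z ln A, so z = (ln S₂ − ln S₁)/(ln A₂ − ln A₁).
z = ln(127/39) / ln(460000/16500) = ln(3.256) / ln(27.88) = 1.1806 / 3.3279 = 0.3548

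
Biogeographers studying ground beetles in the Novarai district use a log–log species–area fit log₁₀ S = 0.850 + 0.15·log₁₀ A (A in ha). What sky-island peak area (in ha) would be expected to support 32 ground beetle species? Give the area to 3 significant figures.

23300 ha

32 = 7.079 × A^0.15  ⇒  A^0.15 = 32/7.079 = 4.52
ln A = ln(4.52) / 0.15 = 1.5085 / 0.15 = 10.0569
A = e^10.0569 ≈ 23317 ha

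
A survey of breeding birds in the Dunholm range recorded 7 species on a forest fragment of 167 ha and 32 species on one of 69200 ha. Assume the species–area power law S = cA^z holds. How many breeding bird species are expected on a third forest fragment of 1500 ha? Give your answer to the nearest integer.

12

z = ln(32/7) / ln(69200/167) = 1.5198 / 6.0268 = 0.2522
c = 7 / 167^0.2522 = 7 / 3.635 = 1.926
S₃ = 1.926 × 1500^0.2522 = 1.926 × 6.323 ≈ 12.18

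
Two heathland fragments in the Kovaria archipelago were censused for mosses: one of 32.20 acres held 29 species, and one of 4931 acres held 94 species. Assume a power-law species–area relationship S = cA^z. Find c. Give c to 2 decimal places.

z = ln(S₂/S₁) / ln(A₂/A₁) = ln(94/29) / ln(4931/32.2) = 1.1760 / 5.0313 = 0.2337
c = S₁ / A₁^z = 29 / 32.2^0.2337 = 29 / 2.251 = 12.88

12.88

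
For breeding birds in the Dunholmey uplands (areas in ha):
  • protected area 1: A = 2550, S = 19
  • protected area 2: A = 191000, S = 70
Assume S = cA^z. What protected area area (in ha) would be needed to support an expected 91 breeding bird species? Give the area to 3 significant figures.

455000 ha

z = ln(70/19) / ln(191000/2550) = 1.3041 / 4.3162 = 0.3021
c = 19 / 2550^0.3021 = 19 / 10.7 = 1.776
A = (91/1.776)^(1/0.3021) ⇒ ln A = ln(51.23)/0.3021 = 13.0284
A = e^13.0284 ≈ 455160 ha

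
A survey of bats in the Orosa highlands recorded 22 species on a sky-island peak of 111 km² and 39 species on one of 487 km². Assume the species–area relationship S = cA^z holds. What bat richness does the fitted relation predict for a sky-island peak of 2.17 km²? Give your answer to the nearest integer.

z = ln(39/22) / ln(487/111) = 0.5725 / 1.4787 = 0.3872
c = 22 / 111^0.3872 = 22 / 6.193 = 3.553
S₃ = 3.553 × 2.17^0.3872 = 3.553 × 1.35 ≈ 4.795

5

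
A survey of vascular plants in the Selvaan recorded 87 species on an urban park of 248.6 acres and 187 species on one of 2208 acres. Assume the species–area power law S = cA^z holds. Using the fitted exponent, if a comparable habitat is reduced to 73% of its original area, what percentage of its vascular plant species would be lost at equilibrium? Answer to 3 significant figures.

z = ln(187/87) / ln(2208/248.6) = 0.7652 / 2.1840 = 0.3504
S_new/S_old = (A_new/A_old)^z = 0.73^0.3504 = exp(0.3504 × -0.3147) = 0.8956
Fraction lost = 1 − 0.8956 = 0.1044

10.4%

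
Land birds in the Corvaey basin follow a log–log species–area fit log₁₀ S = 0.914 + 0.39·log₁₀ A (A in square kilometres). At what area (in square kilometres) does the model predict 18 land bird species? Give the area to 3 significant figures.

7.50 square kilometres

18 = 8.204 × A^0.39  ⇒  A^0.39 = 18/8.204 = 2.194
ln A = ln(2.194) / 0.39 = 0.7858 / 0.39 = 2.0149
A = e^2.0149 ≈ 7.5 square kilometres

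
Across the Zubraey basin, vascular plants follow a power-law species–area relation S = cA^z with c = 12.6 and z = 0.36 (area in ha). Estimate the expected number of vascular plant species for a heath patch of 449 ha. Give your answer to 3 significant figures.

S = 12.6 × 449^0.36 = 12.6 × 9.012 ≈ 113.5

114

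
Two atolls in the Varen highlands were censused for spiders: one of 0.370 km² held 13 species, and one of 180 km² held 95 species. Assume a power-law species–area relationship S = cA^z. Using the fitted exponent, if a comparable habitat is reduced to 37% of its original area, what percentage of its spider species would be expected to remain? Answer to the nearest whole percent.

73%

z = ln(95/13) / ln(180/0.37) = 1.9889 / 6.1872 = 0.3215
S_new/S_old = (A_new/A_old)^z = 0.37^0.3215 = exp(0.3215 × -0.9943) = 0.7264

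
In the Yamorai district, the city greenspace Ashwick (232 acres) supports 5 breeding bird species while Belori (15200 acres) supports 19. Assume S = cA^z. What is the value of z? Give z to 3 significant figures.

Taking logs: ln S = ln c + z ln A, so z = (ln S₂ − ln S₁)/(ln A₂ − ln A₁).
z = ln(19/5) / ln(15200/232) = ln(3.8) / ln(65.52) = 1.3350 / 4.1823 = 0.3192

0.319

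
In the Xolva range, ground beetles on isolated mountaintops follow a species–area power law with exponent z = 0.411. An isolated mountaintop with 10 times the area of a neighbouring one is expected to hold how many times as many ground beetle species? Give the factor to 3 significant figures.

S₂/S₁ = (A₂/A₁)^z = 10^0.411
ln(S₂/S₁) = 0.411 × ln 10 = 0.411 × 2.3026 = 0.9464
S₂/S₁ = e^0.9464 ≈ 2.576

2.58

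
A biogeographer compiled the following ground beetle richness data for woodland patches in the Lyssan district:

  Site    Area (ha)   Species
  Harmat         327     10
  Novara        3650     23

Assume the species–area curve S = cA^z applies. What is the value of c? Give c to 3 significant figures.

z = ln(S₂/S₁) / ln(A₂/A₁) = ln(23/10) / ln(3650/327) = 0.8329 / 2.4125 = 0.3452
c = S₁ / A₁^z = 10 / 327^0.3452 = 10 / 7.381 = 1.355

1.35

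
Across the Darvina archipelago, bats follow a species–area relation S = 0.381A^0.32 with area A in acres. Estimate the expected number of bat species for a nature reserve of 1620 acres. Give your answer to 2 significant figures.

S = 0.381 × 1620^0.32 = 0.381 × 10.64 ≈ 4.055

4.1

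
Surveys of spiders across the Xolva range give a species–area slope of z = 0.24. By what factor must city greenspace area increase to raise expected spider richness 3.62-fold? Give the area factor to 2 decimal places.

212.79

(A₂/A₁)^0.24 = 3.62, so A₂/A₁ = 3.62^(1/0.24) = 3.62^4.167
ln(A₂/A₁) = ln 3.62 / 0.24 = 1.2865 / 0.24 = 5.3603
A₂/A₁ = e^5.3603 ≈ 212.8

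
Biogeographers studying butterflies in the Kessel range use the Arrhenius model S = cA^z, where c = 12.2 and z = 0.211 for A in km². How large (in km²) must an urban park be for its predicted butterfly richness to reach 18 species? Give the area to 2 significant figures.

6.3 km²

18 = 12.2 × A^0.211  ⇒  A^0.211 = 18/12.2 = 1.475
ln A = ln(1.475) / 0.211 = 0.3889 / 0.211 = 1.8433
A = e^1.8433 ≈ 6.317 km²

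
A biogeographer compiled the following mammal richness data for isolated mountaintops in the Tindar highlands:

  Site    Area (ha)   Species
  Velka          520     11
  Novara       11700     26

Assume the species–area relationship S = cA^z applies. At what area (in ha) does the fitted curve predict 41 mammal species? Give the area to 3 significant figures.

z = ln(26/11) / ln(11700/520) = 0.8602 / 3.1135 = 0.2763
c = 11 / 520^0.2763 = 11 / 5.628 = 1.954
A = (41/1.954)^(1/0.2763) ⇒ ln A = ln(20.98)/0.2763 = 11.0159
A = e^11.0159 ≈ 60837 ha

60800 ha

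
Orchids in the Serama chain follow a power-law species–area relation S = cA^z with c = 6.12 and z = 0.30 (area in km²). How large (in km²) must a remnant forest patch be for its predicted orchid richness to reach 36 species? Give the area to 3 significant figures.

36 = 6.12 × A^0.3  ⇒  A^0.3 = 36/6.12 = 5.882
ln A = ln(5.882) / 0.3 = 1.7720 / 0.3 = 5.9065
A = e^5.9065 ≈ 367.4 km²

367 km²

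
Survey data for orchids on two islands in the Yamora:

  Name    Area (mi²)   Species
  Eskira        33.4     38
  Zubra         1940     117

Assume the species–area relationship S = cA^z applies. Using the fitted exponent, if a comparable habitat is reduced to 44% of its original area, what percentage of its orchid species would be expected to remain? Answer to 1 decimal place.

79.7%

z = ln(117/38) / ln(1940/33.4) = 1.1246 / 4.0619 = 0.2769
S_new/S_old = (A_new/A_old)^z = 0.44^0.2769 = exp(0.2769 × -0.8210) = 0.7967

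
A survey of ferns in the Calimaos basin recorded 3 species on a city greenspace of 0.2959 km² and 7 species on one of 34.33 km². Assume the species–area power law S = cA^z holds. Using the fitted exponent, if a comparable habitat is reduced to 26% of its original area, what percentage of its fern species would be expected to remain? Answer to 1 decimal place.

z = ln(7/3) / ln(34.33/0.2959) = 0.8473 / 4.7538 = 0.1782
S_new/S_old = (A_new/A_old)^z = 0.26^0.1782 = exp(0.1782 × -1.3471) = 0.7865

78.7%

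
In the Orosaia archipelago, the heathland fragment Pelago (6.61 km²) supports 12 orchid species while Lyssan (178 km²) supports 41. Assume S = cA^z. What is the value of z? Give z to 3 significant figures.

Taking logs: ln S = ln c + z ln A, so z = (ln S₂ − ln S₁)/(ln A₂ − ln A₁).
z = ln(41/12) / ln(178/6.61) = ln(3.417) / ln(26.93) = 1.2287 / 3.2932 = 0.3731

0.373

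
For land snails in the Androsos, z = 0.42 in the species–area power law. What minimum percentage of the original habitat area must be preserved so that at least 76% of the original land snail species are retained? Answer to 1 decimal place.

52.0%

Need (A_new/A_old)^0.42 = 0.76, so A_new/A_old = 0.76^(1/0.42) = 0.76^2.381
ln(A_new/A_old) = ln 0.76 / 0.42 = -0.2744 / 0.42 = -0.6534
A_new/A_old = e^-0.6534 ≈ 0.5203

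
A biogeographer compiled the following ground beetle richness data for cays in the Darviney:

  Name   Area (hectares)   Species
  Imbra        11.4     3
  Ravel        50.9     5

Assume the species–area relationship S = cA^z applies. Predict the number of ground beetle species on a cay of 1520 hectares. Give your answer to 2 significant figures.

16

z = ln(5/3) / ln(50.9/11.4) = 0.5108 / 1.4962 = 0.3414
c = 3 / 11.4^0.3414 = 3 / 2.295 = 1.307
S₃ = 1.307 × 1520^0.3414 = 1.307 × 12.2 ≈ 15.94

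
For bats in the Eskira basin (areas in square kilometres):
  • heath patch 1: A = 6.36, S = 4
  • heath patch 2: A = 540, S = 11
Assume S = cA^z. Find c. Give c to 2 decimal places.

z = ln(S₂/S₁) / ln(A₂/A₁) = ln(11/4) / ln(540/6.36) = 1.0116 / 4.4415 = 0.2278
c = S₁ / A₁^z = 4 / 6.36^0.2278 = 4 / 1.524 = 2.625

2.62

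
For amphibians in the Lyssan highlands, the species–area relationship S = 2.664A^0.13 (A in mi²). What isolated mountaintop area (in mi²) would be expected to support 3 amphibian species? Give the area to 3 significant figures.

3 = 2.664 × A^0.13  ⇒  A^0.13 = 3/2.664 = 1.126
ln A = ln(1.126) / 0.13 = 0.1188 / 0.13 = 0.9137
A = e^0.9137 ≈ 2.494 mi²

2.49 mi²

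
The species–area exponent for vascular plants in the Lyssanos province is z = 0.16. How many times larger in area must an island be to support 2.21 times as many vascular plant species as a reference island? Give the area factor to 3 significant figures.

142

(A₂/A₁)^0.16 = 2.21, so A₂/A₁ = 2.21^(1/0.16) = 2.21^6.25
ln(A₂/A₁) = ln 2.21 / 0.16 = 0.7930 / 0.16 = 4.9562
A₂/A₁ = e^4.9562 ≈ 142.1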